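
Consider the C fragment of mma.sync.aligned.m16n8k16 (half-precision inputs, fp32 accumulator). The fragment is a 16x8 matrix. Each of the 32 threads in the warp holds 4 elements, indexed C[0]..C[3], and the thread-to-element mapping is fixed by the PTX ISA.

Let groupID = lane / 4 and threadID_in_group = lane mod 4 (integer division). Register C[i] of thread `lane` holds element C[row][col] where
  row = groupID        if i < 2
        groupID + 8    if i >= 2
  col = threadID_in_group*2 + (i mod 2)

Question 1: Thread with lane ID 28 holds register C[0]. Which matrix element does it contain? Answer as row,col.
28: g=7,t=0
[0] (7+0,0*2+0) = (7,0)

7,0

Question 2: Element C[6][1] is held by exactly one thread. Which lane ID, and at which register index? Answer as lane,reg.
r=6->g=6,rb=0  c=1->t=0,b0=1
L=6*4+0=24  i=0*2+1=1

24,1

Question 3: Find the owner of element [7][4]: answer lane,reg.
30,0

r: 7->gid=7,r8=0  c: 4->tid=2,i&1=0
L=7*4+2=30  i=0*2+0=0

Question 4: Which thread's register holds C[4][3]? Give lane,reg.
17,1

r=4→G=4,rhi=0  c=3→T=1,p=1
L=4*4+1=17  i=0*2+1=1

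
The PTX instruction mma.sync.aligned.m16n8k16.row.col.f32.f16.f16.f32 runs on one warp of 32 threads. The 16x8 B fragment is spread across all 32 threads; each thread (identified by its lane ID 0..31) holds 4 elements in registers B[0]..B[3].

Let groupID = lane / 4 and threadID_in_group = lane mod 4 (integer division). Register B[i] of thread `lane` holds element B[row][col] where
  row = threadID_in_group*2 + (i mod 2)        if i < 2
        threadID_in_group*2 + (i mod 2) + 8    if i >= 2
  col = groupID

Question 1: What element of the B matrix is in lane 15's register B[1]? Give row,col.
lane 15: G=3 (15/4), T=3 (15%4)
i=1: r=3*2+1+0=7, c=G=3

7,3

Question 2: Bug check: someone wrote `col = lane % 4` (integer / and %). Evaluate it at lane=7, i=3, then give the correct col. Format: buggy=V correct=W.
`lane % 4`[7,3]⇒3
lane 7: gr=1 (7/4), th=3 (7%4)
i=3: r=3*2+1+8=15, c=gr=1
col: 3 vs 1

buggy=3 correct=1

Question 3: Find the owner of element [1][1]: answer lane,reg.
4,1

c=1→G=1  r=1→rhi=0,T=0,p=1
L=1*4+0=4  i=0*2+1=1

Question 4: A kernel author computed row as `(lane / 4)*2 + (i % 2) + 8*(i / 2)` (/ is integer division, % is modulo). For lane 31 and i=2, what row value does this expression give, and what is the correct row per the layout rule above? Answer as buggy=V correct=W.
`(lane / 4)*2 + (i % 2) + 8*(i / 2)`[31,2]→22
lane 31: G=7 (31/4), T=3 (31%4)
i=2: r=3*2+0+8=14, c=G=7
row: 22 vs 14

buggy=22 correct=14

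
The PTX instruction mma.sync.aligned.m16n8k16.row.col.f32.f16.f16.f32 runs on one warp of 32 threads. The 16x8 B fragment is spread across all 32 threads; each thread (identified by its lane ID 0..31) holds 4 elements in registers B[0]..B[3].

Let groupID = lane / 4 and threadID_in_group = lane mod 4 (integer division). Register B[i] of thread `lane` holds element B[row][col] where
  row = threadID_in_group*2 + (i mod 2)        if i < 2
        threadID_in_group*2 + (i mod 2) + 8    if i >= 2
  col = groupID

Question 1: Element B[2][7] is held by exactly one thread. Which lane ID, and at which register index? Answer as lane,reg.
c: 7->gid=7  r: 2->r8=0,tid=1,i&1=0
L=7*4+1=29  i=0*2+0=0

29,0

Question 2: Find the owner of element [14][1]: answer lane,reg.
7,2

c: 1->gid=1  r: 14->r8=1,tid=3,i&1=0
L=1*4+3=7  i=1*2+0=2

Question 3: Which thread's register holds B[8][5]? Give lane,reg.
c=5->g=5  r=8->rb=1,t=0,b0=0
L=5*4+0=20  i=1*2+0=2

20,2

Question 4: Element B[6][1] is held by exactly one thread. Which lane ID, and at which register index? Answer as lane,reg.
c:1=>grp=1  r:6=>rB=0,tig=3,lo=0
L=1*4+3=7  i=0*2+0=0

7,0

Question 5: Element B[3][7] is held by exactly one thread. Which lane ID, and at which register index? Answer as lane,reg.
c=7->g=7  r=3->rb=0,t=1,b0=1
L=7*4+1=29  i=0*2+1=1

29,1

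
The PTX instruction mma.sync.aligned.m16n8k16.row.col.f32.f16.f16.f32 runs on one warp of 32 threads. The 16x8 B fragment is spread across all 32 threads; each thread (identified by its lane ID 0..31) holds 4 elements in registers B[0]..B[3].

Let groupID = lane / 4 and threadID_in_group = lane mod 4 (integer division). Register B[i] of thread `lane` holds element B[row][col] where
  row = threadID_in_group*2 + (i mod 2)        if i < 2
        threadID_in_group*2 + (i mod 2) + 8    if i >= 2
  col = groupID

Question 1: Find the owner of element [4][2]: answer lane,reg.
10,0

c:2=>grp=2  r:4=>rB=0,tig=2,lo=0
L=2*4+2=10  i=0*2+0=0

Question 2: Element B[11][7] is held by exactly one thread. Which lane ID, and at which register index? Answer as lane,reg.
c=7→G=7  r=11→rhi=1,T=1,p=1
L=7*4+1=29  i=1*2+1=3

29,3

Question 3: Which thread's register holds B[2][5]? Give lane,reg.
21,0

c=5→G=5  r=2→rhi=0,T=1,p=0
L=5*4+1=21  i=0*2+0=0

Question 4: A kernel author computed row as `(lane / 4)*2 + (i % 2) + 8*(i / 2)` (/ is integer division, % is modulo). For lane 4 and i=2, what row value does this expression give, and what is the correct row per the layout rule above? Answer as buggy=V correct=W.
`(lane / 4)*2 + (i % 2) + 8*(i / 2)`[4,2]->10
4: g=1,t=0
[2] (0*2+0+8,1) = (8,1)
row: 10 vs 8

buggy=10 correct=8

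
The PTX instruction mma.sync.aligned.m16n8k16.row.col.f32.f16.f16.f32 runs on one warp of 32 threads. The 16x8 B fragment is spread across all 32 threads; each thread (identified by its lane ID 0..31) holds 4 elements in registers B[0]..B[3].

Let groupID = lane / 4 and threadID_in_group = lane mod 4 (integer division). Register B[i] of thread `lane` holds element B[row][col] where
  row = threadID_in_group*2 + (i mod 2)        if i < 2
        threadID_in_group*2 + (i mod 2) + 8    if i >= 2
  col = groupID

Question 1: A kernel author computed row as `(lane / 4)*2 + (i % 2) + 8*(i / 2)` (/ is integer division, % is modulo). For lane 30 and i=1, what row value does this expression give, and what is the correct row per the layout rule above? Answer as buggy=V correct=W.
`(lane / 4)*2 + (i % 2) + 8*(i / 2)`[30,1]=>15
30: grp=7,tig=2
[1] (2*2+1+0,7) = (5,7)
row: 15 vs 5

buggy=15 correct=5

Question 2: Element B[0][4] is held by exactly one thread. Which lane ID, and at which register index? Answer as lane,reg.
16,0

c=4->g=4  r=0->rb=0,t=0,b0=0
L=4*4+0=16  i=0*2+0=0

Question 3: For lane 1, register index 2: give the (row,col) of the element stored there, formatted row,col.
10,0

lane 1->1/4=0, 1 mod 4=1
i=2  r:2·1+0+8->10  c:0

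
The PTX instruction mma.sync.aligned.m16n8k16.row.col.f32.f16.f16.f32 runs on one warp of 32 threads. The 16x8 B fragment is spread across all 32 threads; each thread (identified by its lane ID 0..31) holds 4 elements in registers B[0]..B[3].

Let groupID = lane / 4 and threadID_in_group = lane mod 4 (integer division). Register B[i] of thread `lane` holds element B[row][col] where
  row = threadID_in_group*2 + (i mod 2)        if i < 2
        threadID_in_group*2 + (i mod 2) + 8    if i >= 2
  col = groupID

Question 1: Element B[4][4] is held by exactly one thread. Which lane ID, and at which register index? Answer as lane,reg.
c=4->g=4  r=4->rb=0,t=2,b0=0
L=4*4+2=18  i=0*2+0=0

18,0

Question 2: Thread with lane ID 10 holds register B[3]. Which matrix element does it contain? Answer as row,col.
13,2

lane 10: gr=2 (10/4), th=2 (10%4)
i=3: r=2*2+1+8=13, c=gr=2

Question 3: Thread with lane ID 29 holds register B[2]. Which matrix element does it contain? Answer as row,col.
10,7

L=29=>grp=29>>2=7, tig=29&3=1
[2]=>row 1·2+0+8=10  col grp=7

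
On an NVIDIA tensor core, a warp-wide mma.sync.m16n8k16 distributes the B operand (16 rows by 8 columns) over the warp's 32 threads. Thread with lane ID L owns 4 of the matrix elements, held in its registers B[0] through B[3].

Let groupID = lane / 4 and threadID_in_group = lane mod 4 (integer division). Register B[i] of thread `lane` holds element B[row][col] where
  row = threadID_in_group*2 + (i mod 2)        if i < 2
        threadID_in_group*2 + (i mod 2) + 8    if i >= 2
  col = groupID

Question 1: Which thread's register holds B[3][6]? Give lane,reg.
25,1

c: 6->gid=6  r: 3->r8=0,tid=1,i&1=1
L=6*4+1=25  i=0*2+1=1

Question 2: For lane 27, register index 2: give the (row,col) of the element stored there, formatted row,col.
lane 27->27/4=6, 27 mod 4=3
i=2  r:2·3+0+8->14  c:6

14,6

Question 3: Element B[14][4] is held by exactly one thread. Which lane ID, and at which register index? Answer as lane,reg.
19,2

c=4→G=4  r=14→rhi=1,T=3,p=0
L=4*4+3=19  i=1*2+0=2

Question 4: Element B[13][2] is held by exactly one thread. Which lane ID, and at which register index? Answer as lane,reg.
c=2->g=2  r=13->rb=1,t=2,b0=1
L=2*4+2=10  i=1*2+1=3

10,3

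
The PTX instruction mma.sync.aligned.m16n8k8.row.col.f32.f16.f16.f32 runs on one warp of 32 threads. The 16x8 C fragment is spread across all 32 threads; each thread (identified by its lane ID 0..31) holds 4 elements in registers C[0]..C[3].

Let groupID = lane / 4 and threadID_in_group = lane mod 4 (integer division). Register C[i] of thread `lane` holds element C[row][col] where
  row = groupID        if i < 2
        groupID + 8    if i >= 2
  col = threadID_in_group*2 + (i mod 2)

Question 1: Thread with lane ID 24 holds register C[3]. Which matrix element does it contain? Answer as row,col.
lane 24: G=6 (24/4), T=0 (24%4)
i=3: r=6+8=14, c=0*2+1=1

14,1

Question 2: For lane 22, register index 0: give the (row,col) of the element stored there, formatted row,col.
L=22->g=22>>2=5, t=22&3=2
[0]->row 5+0=5  col 2·2+0=4

5,4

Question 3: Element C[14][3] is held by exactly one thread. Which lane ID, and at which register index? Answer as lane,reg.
25,3

r=14->g=6,rb=1  c=3->t=1,b0=1
L=6*4+1=25  i=1*2+1=3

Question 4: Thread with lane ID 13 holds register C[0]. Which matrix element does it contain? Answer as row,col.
3,2

13: grp=3,tig=1
[0] (3+0,1*2+0) = (3,2)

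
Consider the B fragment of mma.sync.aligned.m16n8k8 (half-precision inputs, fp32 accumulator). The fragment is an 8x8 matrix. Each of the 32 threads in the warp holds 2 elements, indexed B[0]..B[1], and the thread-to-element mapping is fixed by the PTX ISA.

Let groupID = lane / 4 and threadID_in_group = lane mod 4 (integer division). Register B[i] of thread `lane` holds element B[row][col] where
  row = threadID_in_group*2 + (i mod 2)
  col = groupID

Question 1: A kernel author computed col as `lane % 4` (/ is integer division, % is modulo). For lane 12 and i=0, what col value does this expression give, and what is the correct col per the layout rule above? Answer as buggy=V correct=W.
`lane % 4`[12,0]⇒0
12: gr=3,th=0
[0] (0*2+0,3) = (0,3)
col: 0 vs 3

buggy=0 correct=3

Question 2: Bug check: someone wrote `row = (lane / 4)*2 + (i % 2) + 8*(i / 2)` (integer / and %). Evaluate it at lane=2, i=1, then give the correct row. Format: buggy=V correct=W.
`(lane / 4)*2 + (i % 2) + 8*(i / 2)`[2,1]→1
lane 2→2/4=0, 2 mod 4=2
i=1  r:2·2+1→5  c:0
row: 1 vs 5

buggy=1 correct=5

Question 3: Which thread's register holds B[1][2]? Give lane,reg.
8,1

c=2⇒gr=2  r=1⇒th=0,odd=1
L=2*4+0=8  i=1=1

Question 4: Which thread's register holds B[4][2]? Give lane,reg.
10,0

c=2⇒gr=2  r=4⇒th=2,odd=0
L=2*4+2=10  i=0=0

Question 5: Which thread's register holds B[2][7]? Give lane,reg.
29,0

c:7=>grp=7  r:2=>tig=1,lo=0
L=7*4+1=29  i=0=0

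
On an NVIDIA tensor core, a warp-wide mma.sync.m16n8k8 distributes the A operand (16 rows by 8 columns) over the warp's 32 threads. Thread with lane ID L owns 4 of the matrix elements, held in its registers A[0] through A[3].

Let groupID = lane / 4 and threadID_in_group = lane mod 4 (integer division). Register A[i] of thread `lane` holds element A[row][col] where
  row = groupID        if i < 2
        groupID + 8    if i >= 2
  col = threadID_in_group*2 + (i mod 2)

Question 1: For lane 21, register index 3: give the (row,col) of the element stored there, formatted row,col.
13,3

lane 21: G=5 (21/4), T=1 (21%4)
i=3: r=5+8=13, c=1*2+1=3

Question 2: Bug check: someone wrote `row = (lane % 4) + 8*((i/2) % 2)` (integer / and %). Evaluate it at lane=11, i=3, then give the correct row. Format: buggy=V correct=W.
`(lane % 4) + 8*((i/2) % 2)`[11,3]->11
lane 11: gid=2 (11/4), tid=3 (11%4)
i=3: r=2+8=10, c=3*2+1=7
row: 11 vs 10

buggy=11 correct=10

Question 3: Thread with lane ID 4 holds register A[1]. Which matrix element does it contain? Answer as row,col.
1,1

L=4→G=4>>2=1, T=4&3=0
[1]→row 1+0=1  col 0·2+1=1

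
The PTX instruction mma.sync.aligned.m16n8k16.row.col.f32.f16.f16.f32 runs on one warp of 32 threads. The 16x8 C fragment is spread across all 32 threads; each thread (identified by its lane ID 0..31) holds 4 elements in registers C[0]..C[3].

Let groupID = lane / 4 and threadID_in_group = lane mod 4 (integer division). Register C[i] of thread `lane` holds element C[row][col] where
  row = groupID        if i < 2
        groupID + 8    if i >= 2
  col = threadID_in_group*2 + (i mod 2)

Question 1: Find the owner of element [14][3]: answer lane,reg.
r=14->g=6,rb=1  c=3->t=1,b0=1
L=6*4+1=25  i=1*2+1=3

25,3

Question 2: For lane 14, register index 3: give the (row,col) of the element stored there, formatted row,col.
14: gid=3,tid=2
[3] (3+8,2*2+1) = (11,5)

11,5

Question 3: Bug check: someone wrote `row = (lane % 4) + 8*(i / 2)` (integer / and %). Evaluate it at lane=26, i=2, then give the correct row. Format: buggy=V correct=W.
buggy=10 correct=14

`(lane % 4) + 8*(i / 2)`[26,2]→10
26: G=6,T=2
[2] (6+8,2*2+0) = (14,4)
row: 10 vs 14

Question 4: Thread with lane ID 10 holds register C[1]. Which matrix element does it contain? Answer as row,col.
2,5

L=10->g=10>>2=2, t=10&3=2
[1]->row 2+0=2  col 2·2+1=5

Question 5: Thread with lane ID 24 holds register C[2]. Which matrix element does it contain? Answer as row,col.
14,0

L=24→G=24>>2=6, T=24&3=0
[2]→row 6+8=14  col 0·2+0=0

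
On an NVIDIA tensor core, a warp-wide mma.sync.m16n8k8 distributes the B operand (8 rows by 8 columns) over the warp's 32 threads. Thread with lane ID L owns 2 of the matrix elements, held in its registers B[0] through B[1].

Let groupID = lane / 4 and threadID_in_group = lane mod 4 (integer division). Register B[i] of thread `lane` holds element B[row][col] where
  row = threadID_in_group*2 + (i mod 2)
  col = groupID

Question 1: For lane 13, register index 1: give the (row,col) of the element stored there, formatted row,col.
3,3

lane 13: g=3 (13/4), t=1 (13%4)
i=1: r=1*2+1=3, c=g=3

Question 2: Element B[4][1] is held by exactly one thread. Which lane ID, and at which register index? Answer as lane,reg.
c=1→G=1  r=4→T=2,p=0
L=1*4+2=6  i=0=0

6,0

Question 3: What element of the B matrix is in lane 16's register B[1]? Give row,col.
L=16->g=16>>2=4, t=16&3=0
[1]->row 0·2+1=1  col g=4

1,4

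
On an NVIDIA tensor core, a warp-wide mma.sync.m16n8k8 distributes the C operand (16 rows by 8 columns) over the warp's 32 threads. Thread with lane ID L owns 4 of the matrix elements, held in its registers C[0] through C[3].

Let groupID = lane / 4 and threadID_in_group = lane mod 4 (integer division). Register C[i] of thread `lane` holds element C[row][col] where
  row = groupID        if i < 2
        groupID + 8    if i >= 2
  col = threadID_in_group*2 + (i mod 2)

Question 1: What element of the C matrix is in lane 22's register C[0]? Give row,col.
22: g=5,t=2
[0] (5+0,2*2+0) = (5,4)

5,4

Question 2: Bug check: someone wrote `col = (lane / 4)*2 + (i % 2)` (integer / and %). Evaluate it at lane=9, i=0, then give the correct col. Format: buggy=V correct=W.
`(lane / 4)*2 + (i % 2)`[9,0]->4
lane 9->9/4=2, 9 mod 4=1
i=0  r:2+0->2  c:2·1+0->2
col: 4 vs 2

buggy=4 correct=2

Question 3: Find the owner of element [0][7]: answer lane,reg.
3,1

r=0⇒gr=0,Rb=0  c=7⇒th=3,odd=1
L=0*4+3=3  i=0*2+1=1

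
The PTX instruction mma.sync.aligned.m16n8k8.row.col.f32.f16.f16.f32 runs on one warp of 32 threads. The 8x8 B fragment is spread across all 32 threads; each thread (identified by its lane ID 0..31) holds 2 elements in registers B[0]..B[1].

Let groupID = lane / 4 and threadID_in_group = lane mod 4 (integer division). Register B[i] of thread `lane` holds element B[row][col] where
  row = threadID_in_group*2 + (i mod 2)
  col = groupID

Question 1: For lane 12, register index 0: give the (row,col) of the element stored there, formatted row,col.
12: gid=3,tid=0
[0] (0*2+0,3) = (0,3)

0,3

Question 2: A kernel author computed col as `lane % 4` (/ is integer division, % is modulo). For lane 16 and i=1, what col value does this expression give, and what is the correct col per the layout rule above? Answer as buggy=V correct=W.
buggy=0 correct=4

`lane % 4`[16,1]=>0
lane 16: grp=4 (16/4), tig=0 (16%4)
i=1: r=0*2+1=1, c=grp=4
col: 0 vs 4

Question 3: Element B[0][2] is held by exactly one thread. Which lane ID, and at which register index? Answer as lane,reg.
8,0

c: 2->gid=2  r: 0->tid=0,i&1=0
L=2*4+0=8  i=0=0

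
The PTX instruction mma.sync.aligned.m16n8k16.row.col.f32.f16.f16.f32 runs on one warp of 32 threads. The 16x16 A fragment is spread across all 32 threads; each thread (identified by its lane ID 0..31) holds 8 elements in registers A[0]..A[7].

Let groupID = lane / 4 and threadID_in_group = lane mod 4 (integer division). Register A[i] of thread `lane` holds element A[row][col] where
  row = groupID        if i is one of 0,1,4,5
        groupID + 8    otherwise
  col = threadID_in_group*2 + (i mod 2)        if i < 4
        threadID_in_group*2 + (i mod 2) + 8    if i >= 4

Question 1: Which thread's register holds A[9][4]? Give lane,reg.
r=9->g=1,rb=1  c=4->cb=0,t=2,b0=0
L=1*4+2=6  i=0*4+1*2+0=2

6,2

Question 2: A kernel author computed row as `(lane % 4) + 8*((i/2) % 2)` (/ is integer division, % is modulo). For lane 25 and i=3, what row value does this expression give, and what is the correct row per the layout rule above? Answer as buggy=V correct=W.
`(lane % 4) + 8*((i/2) % 2)`[25,3]→9
L=25→G=25>>2=6, T=25&3=1
[3]→row 6+8=14  col 1·2+1+0=3
row: 9 vs 14

buggy=9 correct=14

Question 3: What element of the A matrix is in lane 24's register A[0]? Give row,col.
L=24->gid=24>>2=6, tid=24&3=0
[0]->row 6+0=6  col 0·2+0+0=0

6,0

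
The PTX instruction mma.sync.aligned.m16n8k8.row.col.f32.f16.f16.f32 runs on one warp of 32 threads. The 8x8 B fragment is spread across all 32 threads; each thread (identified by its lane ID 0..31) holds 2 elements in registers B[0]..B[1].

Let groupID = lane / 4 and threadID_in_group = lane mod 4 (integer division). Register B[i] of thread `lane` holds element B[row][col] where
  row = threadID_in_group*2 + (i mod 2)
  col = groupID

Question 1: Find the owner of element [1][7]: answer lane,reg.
c=7→G=7  r=1→T=0,p=1
L=7*4+0=28  i=1=1

28,1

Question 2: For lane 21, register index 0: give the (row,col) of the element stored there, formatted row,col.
2,5

L=21->gid=21>>2=5, tid=21&3=1
[0]->row 1·2+0=2  col gid=5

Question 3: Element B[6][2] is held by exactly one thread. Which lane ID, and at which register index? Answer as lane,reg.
c: 2->gid=2  r: 6->tid=3,i&1=0
L=2*4+3=11  i=0=0

11,0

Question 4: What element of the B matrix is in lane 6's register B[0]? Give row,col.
L=6=>grp=6>>2=1, tig=6&3=2
[0]=>row 2·2+0=4  col grp=1

4,1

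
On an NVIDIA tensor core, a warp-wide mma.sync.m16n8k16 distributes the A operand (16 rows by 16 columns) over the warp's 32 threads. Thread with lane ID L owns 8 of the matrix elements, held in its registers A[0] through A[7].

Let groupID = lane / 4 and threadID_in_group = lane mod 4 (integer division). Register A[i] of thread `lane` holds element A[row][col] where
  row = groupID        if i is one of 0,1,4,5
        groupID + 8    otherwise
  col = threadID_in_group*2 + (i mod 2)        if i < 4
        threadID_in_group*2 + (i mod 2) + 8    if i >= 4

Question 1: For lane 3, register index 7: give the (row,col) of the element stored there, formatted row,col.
8,15

lane 3⇒3/4=0, 3 mod 4=3
i=7  r:0+8⇒8  c:2·3+1+8⇒15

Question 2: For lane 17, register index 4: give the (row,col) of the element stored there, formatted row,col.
4,10

lane 17→17/4=4, 17 mod 4=1
i=4  r:4+0→4  c:2·1+0+8→10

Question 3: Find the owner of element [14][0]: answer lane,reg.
24,2

r=14⇒gr=6,Rb=1  c=0⇒Cb=0,th=0,odd=0
L=6*4+0=24  i=0*4+1*2+0=2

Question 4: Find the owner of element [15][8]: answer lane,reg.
r=15→G=7,rhi=1  c=8→chi=1,T=0,p=0
L=7*4+0=28  i=1*4+1*2+0=6

28,6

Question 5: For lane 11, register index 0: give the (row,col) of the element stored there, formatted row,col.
2,6

lane 11: gr=2 (11/4), th=3 (11%4)
i=0: r=2+0=2, c=3*2+0+0=6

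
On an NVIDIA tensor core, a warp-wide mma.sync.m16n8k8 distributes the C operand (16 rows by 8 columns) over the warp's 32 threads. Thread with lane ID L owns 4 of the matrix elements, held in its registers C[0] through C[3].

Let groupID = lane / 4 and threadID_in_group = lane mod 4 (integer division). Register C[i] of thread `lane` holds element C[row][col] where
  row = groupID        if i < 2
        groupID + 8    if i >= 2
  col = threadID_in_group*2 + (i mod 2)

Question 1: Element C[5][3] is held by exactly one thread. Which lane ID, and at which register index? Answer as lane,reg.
r: 5->gid=5,r8=0  c: 3->tid=1,i&1=1
L=5*4+1=21  i=0*2+1=1

21,1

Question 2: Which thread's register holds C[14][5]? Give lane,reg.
26,3

r: 14->gid=6,r8=1  c: 5->tid=2,i&1=1
L=6*4+2=26  i=1*2+1=3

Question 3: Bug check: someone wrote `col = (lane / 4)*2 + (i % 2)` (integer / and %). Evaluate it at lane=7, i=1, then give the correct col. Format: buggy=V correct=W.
buggy=3 correct=7

`(lane / 4)*2 + (i % 2)`[7,1]->3
L=7->gid=7>>2=1, tid=7&3=3
[1]->row 1+0=1  col 3·2+1=7
col: 3 vs 7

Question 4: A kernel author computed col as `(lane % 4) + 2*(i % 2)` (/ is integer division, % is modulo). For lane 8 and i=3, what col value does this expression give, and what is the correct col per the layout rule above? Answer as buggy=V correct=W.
`(lane % 4) + 2*(i % 2)`[8,3]->2
8: g=2,t=0
[3] (2+8,0*2+1) = (10,1)
col: 2 vs 1

buggy=2 correct=1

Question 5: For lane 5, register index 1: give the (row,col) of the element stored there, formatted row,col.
1,3

lane 5: grp=1 (5/4), tig=1 (5%4)
i=1: r=1+0=1, c=1*2+1=3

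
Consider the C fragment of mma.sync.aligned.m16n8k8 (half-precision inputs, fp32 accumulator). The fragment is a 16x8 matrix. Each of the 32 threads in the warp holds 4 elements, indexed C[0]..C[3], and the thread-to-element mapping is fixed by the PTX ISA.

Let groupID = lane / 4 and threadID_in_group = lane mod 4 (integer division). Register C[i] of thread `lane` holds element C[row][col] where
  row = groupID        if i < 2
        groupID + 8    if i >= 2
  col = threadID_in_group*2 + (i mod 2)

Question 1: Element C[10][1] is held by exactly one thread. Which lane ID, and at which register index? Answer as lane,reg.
r: 10->gid=2,r8=1  c: 1->tid=0,i&1=1
L=2*4+0=8  i=1*2+1=3

8,3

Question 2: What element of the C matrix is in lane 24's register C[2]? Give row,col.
24: G=6,T=0
[2] (6+8,0*2+0) = (14,0)

14,0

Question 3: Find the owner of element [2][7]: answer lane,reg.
r=2->g=2,rb=0  c=7->t=3,b0=1
L=2*4+3=11  i=0*2+1=1

11,1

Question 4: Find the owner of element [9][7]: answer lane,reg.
7,3

r=9⇒gr=1,Rb=1  c=7⇒th=3,odd=1
L=1*4+3=7  i=1*2+1=3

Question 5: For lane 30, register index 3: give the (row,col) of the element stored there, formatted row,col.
lane 30→30/4=7, 30 mod 4=2
i=3  r:7+8→15  c:2·2+1→5

15,5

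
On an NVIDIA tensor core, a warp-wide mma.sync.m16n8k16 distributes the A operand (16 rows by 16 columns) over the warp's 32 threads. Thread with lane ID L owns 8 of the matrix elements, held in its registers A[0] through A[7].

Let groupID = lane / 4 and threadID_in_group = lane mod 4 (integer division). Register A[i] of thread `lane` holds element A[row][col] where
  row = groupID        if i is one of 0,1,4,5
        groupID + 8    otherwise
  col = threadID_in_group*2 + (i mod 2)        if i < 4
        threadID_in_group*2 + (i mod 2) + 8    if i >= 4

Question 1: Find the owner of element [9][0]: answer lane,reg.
4,2

r=9→G=1,rhi=1  c=0→chi=0,T=0,p=0
L=1*4+0=4  i=0*4+1*2+0=2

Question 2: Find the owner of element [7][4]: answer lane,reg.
r=7→G=7,rhi=0  c=4→chi=0,T=2,p=0
L=7*4+2=30  i=0*4+0*2+0=0

30,0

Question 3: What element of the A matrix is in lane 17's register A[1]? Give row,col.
4,3

lane 17: grp=4 (17/4), tig=1 (17%4)
i=1: r=4+0=4, c=1*2+1+0=3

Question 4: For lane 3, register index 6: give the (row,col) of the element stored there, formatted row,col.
8,14

lane 3: g=0 (3/4), t=3 (3%4)
i=6: r=0+8=8, c=3*2+0+8=14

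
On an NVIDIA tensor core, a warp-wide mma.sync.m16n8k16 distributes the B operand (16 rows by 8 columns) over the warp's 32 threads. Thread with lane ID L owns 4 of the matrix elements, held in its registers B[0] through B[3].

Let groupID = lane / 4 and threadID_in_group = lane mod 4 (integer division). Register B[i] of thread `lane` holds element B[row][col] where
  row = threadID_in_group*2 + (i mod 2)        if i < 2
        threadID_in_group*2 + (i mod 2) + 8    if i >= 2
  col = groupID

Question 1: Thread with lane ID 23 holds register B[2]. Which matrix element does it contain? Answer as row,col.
14,5

lane 23→23/4=5, 23 mod 4=3
i=2  r:2·3+0+8→14  c:5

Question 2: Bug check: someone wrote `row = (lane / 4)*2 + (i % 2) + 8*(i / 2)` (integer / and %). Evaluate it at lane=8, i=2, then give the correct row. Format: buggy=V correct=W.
buggy=12 correct=8

`(lane / 4)*2 + (i % 2) + 8*(i / 2)`[8,2]→12
L=8→G=8>>2=2, T=8&3=0
[2]→row 0·2+0+8=8  col G=2
row: 12 vs 8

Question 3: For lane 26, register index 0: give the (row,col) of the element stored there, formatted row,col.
L=26→G=26>>2=6, T=26&3=2
[0]→row 2·2+0+0=4  col G=6

4,6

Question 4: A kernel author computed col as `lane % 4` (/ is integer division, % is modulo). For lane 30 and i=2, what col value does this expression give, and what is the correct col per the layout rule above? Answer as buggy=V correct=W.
`lane % 4`[30,2]→2
L=30→G=30>>2=7, T=30&3=2
[2]→row 2·2+0+8=12  col G=7
col: 2 vs 7

buggy=2 correct=7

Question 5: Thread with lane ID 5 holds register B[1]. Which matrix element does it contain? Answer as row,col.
3,1

L=5->g=5>>2=1, t=5&3=1
[1]->row 1·2+1+0=3  col g=1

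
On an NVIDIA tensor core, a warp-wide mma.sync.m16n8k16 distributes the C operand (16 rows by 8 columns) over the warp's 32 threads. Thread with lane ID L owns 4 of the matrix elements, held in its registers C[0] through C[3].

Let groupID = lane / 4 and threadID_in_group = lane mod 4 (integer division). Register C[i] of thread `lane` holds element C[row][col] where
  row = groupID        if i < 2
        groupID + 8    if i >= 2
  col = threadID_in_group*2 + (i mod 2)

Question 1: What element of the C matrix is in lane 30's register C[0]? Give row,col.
7,4

L=30⇒gr=30>>2=7, th=30&3=2
[0]⇒row 7+0=7  col 2·2+0=4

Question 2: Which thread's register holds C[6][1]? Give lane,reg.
r: 6->gid=6,r8=0  c: 1->tid=0,i&1=1
L=6*4+0=24  i=0*2+1=1

24,1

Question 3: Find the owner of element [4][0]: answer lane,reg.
r: 4->gid=4,r8=0  c: 0->tid=0,i&1=0
L=4*4+0=16  i=0*2+0=0

16,0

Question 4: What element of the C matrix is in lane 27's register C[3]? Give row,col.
L=27->gid=27>>2=6, tid=27&3=3
[3]->row 6+8=14  col 3·2+1=7

14,7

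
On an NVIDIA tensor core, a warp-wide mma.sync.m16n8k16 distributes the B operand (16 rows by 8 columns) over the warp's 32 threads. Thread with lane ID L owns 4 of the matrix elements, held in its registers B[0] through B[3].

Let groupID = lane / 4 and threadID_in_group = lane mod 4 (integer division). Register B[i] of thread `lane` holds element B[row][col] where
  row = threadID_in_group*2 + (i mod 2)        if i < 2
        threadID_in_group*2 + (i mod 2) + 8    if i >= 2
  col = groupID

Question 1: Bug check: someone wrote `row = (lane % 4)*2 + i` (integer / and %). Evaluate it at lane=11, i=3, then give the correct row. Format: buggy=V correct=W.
`(lane % 4)*2 + i`[11,3]→9
lane 11: G=2 (11/4), T=3 (11%4)
i=3: r=3*2+1+8=15, c=G=2
row: 9 vs 15

buggy=9 correct=15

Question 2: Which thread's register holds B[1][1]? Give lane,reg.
c: 1->gid=1  r: 1->r8=0,tid=0,i&1=1
L=1*4+0=4  i=0*2+1=1

4,1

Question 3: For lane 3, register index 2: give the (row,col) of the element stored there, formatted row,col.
lane 3: gr=0 (3/4), th=3 (3%4)
i=2: r=3*2+0+8=14, c=gr=0

14,0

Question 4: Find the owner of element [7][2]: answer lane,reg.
c: 2->gid=2  r: 7->r8=0,tid=3,i&1=1
L=2*4+3=11  i=0*2+1=1

11,1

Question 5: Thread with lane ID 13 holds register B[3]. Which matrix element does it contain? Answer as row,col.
L=13->g=13>>2=3, t=13&3=1
[3]->row 1·2+1+8=11  col g=3

11,3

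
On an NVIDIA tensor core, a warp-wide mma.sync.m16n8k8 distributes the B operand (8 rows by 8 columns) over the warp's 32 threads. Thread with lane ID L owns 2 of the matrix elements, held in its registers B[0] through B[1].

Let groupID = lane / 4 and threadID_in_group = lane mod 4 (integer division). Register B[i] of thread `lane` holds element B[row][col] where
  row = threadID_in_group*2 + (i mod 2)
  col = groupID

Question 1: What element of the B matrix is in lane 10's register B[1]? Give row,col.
5,2

lane 10->10/4=2, 10 mod 4=2
i=1  r:2·2+1->5  c:2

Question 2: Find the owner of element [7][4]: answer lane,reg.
c:4=>grp=4  r:7=>tig=3,lo=1
L=4*4+3=19  i=1=1

19,1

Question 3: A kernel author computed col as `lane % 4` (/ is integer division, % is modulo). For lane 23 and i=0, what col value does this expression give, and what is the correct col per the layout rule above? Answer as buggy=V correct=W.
buggy=3 correct=5

`lane % 4`[23,0]->3
L=23->gid=23>>2=5, tid=23&3=3
[0]->row 3·2+0=6  col gid=5
col: 3 vs 5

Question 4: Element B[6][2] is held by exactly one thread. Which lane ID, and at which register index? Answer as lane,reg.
11,0

c=2→G=2  r=6→T=3,p=0
L=2*4+3=11  i=0=0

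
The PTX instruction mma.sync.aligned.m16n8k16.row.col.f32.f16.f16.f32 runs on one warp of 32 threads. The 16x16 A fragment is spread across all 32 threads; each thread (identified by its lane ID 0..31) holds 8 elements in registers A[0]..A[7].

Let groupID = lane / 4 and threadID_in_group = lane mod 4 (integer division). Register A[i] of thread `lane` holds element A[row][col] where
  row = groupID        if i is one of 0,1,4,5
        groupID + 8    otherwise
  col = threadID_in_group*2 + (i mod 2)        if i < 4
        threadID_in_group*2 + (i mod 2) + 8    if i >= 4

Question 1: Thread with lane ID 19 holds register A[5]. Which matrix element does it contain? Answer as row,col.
4,15

lane 19: gr=4 (19/4), th=3 (19%4)
i=5: r=4+0=4, c=3*2+1+8=15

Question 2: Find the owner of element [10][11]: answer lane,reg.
r=10->g=2,rb=1  c=11->cb=1,t=1,b0=1
L=2*4+1=9  i=1*4+1*2+1=7

9,7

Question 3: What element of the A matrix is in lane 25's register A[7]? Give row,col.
lane 25->25/4=6, 25 mod 4=1
i=7  r:6+8->14  c:2·1+1+8->11

14,11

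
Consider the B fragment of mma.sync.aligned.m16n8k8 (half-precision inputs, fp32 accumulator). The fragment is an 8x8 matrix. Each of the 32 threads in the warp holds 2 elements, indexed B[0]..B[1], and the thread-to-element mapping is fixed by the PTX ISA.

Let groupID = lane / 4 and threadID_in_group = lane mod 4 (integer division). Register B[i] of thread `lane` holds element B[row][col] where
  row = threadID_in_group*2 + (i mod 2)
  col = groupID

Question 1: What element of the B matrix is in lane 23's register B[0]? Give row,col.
6,5

23: grp=5,tig=3
[0] (3*2+0,5) = (6,5)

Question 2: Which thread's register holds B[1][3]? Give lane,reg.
c=3->g=3  r=1->t=0,b0=1
L=3*4+0=12  i=1=1

12,1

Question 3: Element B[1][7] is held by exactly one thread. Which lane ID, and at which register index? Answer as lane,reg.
c=7→G=7  r=1→T=0,p=1
L=7*4+0=28  i=1=1

28,1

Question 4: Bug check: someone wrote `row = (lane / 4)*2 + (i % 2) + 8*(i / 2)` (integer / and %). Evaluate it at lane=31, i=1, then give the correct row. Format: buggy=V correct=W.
`(lane / 4)*2 + (i % 2) + 8*(i / 2)`[31,1]⇒15
lane 31: gr=7 (31/4), th=3 (31%4)
i=1: r=3*2+1=7, c=gr=7
row: 15 vs 7

buggy=15 correct=7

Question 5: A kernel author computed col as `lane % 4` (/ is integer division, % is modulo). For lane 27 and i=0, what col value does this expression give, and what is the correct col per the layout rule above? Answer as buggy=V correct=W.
buggy=3 correct=6

`lane % 4`[27,0]->3
lane 27->27/4=6, 27 mod 4=3
i=0  r:2·3+0->6  c:6
col: 3 vs 6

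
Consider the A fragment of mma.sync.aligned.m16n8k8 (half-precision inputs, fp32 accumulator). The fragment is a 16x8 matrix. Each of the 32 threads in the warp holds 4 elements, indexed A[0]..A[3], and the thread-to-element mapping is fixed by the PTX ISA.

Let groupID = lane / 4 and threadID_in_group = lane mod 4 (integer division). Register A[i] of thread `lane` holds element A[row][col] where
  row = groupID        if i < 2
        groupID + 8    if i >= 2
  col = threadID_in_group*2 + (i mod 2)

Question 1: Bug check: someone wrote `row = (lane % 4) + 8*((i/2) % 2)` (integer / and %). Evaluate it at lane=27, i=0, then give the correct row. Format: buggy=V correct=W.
`(lane % 4) + 8*((i/2) % 2)`[27,0]→3
L=27→G=27>>2=6, T=27&3=3
[0]→row 6+0=6  col 3·2+0=6
row: 3 vs 6

buggy=3 correct=6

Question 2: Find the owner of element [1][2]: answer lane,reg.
5,0

r=1⇒gr=1,Rb=0  c=2⇒th=1,odd=0
L=1*4+1=5  i=0*2+0=0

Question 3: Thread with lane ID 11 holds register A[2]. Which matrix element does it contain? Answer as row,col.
11: gid=2,tid=3
[2] (2+8,3*2+0) = (10,6)

10,6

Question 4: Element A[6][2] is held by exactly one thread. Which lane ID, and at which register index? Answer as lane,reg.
25,0

r=6->g=6,rb=0  c=2->t=1,b0=0
L=6*4+1=25  i=0*2+0=0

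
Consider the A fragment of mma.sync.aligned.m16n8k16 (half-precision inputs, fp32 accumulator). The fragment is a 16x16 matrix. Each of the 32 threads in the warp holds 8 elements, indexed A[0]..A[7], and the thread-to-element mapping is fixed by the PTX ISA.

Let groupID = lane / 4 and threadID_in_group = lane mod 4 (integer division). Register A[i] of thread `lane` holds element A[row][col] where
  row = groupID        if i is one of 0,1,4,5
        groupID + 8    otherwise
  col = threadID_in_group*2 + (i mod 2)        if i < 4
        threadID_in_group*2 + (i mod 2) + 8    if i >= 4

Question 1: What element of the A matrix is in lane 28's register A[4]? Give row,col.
28: G=7,T=0
[4] (7+0,0*2+0+8) = (7,8)

7,8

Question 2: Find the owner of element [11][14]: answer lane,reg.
r:11=>grp=3,rB=1  c:14=>cB=1,tig=3,lo=0
L=3*4+3=15  i=1*4+1*2+0=6

15,6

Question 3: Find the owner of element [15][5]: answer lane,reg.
30,3

r: 15->gid=7,r8=1  c: 5->c8=0,tid=2,i&1=1
L=7*4+2=30  i=0*4+1*2+1=3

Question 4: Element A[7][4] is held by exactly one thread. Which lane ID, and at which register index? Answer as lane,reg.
r=7→G=7,rhi=0  c=4→chi=0,T=2,p=0
L=7*4+2=30  i=0*4+0*2+0=0

30,0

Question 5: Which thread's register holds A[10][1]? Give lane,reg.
r: 10->gid=2,r8=1  c: 1->c8=0,tid=0,i&1=1
L=2*4+0=8  i=0*4+1*2+1=3

8,3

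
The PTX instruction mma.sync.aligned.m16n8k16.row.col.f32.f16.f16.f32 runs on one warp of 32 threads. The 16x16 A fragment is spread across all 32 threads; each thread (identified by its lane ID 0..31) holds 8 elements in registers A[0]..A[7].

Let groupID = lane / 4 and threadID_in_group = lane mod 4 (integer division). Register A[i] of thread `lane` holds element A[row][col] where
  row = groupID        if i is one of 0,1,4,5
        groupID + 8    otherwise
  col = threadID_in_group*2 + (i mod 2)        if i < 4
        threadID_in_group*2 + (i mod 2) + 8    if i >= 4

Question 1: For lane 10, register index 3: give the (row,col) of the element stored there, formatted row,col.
10,5

L=10->gid=10>>2=2, tid=10&3=2
[3]->row 2+8=10  col 2·2+1+0=5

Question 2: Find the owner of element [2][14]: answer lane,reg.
r=2→G=2,rhi=0  c=14→chi=1,T=3,p=0
L=2*4+3=11  i=1*4+0*2+0=4

11,4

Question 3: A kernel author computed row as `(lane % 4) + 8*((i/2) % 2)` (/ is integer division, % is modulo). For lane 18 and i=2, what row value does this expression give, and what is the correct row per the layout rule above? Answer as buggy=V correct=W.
buggy=10 correct=12

`(lane % 4) + 8*((i/2) % 2)`[18,2]⇒10
18: gr=4,th=2
[2] (4+8,2*2+0+0) = (12,4)
row: 10 vs 12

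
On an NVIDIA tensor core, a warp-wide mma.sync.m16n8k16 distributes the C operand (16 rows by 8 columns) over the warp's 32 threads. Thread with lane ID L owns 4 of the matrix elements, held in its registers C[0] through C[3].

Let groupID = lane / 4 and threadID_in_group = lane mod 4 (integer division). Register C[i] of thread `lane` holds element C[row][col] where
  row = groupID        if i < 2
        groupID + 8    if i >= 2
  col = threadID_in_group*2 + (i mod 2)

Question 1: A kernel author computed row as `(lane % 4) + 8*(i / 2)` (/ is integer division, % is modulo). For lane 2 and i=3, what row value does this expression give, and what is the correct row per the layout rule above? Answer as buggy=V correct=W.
`(lane % 4) + 8*(i / 2)`[2,3]=>10
lane 2: grp=0 (2/4), tig=2 (2%4)
i=3: r=0+8=8, c=2*2+1=5
row: 10 vs 8

buggy=10 correct=8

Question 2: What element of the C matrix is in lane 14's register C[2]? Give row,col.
lane 14=>14/4=3, 14 mod 4=2
i=2  r:3+8=>11  c:2·2+0=>4

11,4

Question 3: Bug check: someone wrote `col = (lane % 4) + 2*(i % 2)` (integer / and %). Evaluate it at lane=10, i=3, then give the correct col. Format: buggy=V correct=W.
buggy=4 correct=5

`(lane % 4) + 2*(i % 2)`[10,3]⇒4
lane 10⇒10/4=2, 10 mod 4=2
i=3  r:2+8⇒10  c:2·2+1⇒5
col: 4 vs 5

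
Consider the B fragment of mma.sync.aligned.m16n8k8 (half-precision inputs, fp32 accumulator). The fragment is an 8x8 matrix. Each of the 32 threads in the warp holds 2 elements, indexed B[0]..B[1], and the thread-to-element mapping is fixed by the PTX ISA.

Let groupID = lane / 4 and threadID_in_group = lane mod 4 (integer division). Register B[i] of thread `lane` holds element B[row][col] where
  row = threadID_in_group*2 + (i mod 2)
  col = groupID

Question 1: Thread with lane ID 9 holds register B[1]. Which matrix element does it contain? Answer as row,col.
3,2

lane 9->9/4=2, 9 mod 4=1
i=1  r:2·1+1->3  c:2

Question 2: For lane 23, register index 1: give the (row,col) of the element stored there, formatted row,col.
lane 23: grp=5 (23/4), tig=3 (23%4)
i=1: r=3*2+1=7, c=grp=5

7,5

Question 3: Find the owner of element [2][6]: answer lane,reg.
c: 6->gid=6  r: 2->tid=1,i&1=0
L=6*4+1=25  i=0=0

25,0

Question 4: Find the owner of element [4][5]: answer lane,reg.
22,0

c=5→G=5  r=4→T=2,p=0
L=5*4+2=22  i=0=0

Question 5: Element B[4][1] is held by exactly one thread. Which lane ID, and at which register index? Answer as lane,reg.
6,0

c:1=>grp=1  r:4=>tig=2,lo=0
L=1*4+2=6  i=0=0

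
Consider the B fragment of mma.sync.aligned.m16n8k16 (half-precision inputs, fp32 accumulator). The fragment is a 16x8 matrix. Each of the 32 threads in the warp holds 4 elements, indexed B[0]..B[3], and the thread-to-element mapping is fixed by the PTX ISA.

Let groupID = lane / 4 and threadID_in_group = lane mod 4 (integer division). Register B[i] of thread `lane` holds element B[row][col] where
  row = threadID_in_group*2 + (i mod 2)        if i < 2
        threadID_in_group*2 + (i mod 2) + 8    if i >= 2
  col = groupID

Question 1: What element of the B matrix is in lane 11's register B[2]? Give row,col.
lane 11→11/4=2, 11 mod 4=3
i=2  r:2·3+0+8→14  c:2

14,2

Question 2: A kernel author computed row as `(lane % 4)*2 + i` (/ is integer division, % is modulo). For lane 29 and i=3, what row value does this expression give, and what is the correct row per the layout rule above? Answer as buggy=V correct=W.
buggy=5 correct=11

`(lane % 4)*2 + i`[29,3]->5
L=29->g=29>>2=7, t=29&3=1
[3]->row 1·2+1+8=11  col g=7
row: 5 vs 11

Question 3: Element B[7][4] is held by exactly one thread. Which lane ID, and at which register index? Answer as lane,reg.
19,1

c=4->g=4  r=7->rb=0,t=3,b0=1
L=4*4+3=19  i=0*2+1=1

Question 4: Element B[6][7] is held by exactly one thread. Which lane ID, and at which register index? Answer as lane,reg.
c=7⇒gr=7  r=6⇒Rb=0,th=3,odd=0
L=7*4+3=31  i=0*2+0=0

31,0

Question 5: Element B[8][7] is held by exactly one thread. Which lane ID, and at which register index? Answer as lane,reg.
c: 7->gid=7  r: 8->r8=1,tid=0,i&1=0
L=7*4+0=28  i=1*2+0=2

28,2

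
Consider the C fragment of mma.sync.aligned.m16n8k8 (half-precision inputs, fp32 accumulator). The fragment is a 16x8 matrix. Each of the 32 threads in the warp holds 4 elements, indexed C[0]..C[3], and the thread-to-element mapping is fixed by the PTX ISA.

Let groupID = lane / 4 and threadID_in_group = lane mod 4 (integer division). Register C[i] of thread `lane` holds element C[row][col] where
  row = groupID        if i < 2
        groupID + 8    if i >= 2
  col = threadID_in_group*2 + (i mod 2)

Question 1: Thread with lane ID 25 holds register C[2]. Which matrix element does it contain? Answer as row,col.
14,2

lane 25: gr=6 (25/4), th=1 (25%4)
i=2: r=6+8=14, c=1*2+0=2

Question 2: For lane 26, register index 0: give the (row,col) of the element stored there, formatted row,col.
6,4

lane 26: grp=6 (26/4), tig=2 (26%4)
i=0: r=6+0=6, c=2*2+0=4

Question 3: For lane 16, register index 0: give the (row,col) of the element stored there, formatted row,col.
4,0

lane 16⇒16/4=4, 16 mod 4=0
i=0  r:4+0⇒4  c:2·0+0⇒0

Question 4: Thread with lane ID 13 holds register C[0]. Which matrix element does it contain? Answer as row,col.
lane 13=>13/4=3, 13 mod 4=1
i=0  r:3+0=>3  c:2·1+0=>2

3,2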